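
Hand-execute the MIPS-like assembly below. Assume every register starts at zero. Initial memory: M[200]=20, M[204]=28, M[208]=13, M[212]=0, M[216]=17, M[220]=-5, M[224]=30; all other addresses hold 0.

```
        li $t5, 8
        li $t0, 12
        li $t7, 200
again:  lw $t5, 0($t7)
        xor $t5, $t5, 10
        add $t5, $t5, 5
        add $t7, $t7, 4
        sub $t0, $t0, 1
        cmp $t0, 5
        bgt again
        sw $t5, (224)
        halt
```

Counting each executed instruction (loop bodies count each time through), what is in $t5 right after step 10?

35

after li $t5, 8: $t5=8
after li $t0, 12: $t0=12
after li $t7, 200: $t7=200
after lw $t5, 0($t7): $t5=M[200]=20
after xor $t5, $t5, 10: $t5=20^10=30
after add $t5, $t5, 5: $t5=30+5=35
after add $t7, $t7, 4: $t7=200+4=204
after sub $t0, $t0, 1: $t0=12-1=11
cmp $t0, 5  (cmp 11,5)
bgt again: taken
After step 10: $t5 = 35.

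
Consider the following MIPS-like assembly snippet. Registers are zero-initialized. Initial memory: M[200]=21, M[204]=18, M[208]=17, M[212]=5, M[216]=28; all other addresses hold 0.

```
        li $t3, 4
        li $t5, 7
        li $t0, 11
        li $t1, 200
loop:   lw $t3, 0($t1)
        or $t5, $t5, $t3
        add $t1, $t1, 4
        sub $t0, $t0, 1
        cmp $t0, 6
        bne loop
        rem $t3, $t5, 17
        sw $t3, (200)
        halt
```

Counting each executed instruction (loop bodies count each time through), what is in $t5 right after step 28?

after li $t3, 4: $t3=4
after li $t5, 7: $t5=7
after li $t0, 11: $t0=11
after li $t1, 200: $t1=200
after lw $t3, 0($t1): $t3=M[200]=21
after or $t5, $t5, $t3: $t5=7|21=23
after add $t1, $t1, 4: $t1=200+4=204
after sub $t0, $t0, 1: $t0=11-1=10
cmp $t0, 6  (cmp 10,6)
bne loop: taken
after lw $t3, 0($t1): $t3=M[204]=18
after or $t5, $t5, $t3: $t5=23|18=23
after add $t1, $t1, 4: $t1=204+4=208
after sub $t0, $t0, 1: $t0=10-1=9
cmp $t0, 6  (cmp 9,6)
bne loop: taken
after lw $t3, 0($t1): $t3=M[208]=17
after or $t5, $t5, $t3: $t5=23|17=23
after add $t1, $t1, 4: $t1=208+4=212
after sub $t0, $t0, 1: $t0=9-1=8
cmp $t0, 6  (cmp 8,6)
bne loop: taken
after lw $t3, 0($t1): $t3=M[212]=5
after or $t5, $t5, $t3: $t5=23|5=23
after add $t1, $t1, 4: $t1=212+4=216
after sub $t0, $t0, 1: $t0=8-1=7
cmp $t0, 6  (cmp 7,6)
bne loop: taken
After step 28: $t5 = 23.

23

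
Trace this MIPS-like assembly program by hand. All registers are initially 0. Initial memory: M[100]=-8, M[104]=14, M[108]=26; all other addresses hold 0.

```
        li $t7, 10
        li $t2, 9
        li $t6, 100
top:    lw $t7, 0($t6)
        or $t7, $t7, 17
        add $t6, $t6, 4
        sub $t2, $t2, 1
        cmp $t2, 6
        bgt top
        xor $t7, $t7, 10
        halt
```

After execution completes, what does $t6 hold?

112

li $t7, 10 → $t7=10
li $t2, 9 → $t2=9
li $t6, 100 → $t6=100
lw $t7, 0($t6) → $t7=M[100]=-8
or $t7, $t7, 17 → $t7=(-8)|17=-7
add $t6, $t6, 4 → $t6=100+4=104
sub $t2, $t2, 1 → $t2=9-1=8
cmp $t2, 6  (cmp 8,6)
bgt top: taken
lw $t7, 0($t6) → $t7=M[104]=14
or $t7, $t7, 17 → $t7=14|17=31
add $t6, $t6, 4 → $t6=104+4=108
sub $t2, $t2, 1 → $t2=8-1=7
cmp $t2, 6  (cmp 7,6)
bgt top: taken
lw $t7, 0($t6) → $t7=M[108]=26
or $t7, $t7, 17 → $t7=26|17=27
add $t6, $t6, 4 → $t6=108+4=112
sub $t2, $t2, 1 → $t2=7-1=6
cmp $t2, 6  (cmp 6,6)
bgt top: not taken
xor $t7, $t7, 10 → $t7=27^10=17
halt.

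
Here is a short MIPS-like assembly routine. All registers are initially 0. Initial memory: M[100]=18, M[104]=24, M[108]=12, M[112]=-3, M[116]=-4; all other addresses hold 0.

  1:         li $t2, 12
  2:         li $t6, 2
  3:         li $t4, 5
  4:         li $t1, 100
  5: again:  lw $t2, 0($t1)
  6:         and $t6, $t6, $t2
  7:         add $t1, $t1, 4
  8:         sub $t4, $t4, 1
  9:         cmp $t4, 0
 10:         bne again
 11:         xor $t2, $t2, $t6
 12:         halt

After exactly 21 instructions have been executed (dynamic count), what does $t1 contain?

112

li $t2, 12 → $t2=12
li $t6, 2 → $t6=2
li $t4, 5 → $t4=5
li $t1, 100 → $t1=100
lw $t2, 0($t1) → $t2=M[100]=18
and $t6, $t6, $t2 → $t6=2&18=2
add $t1, $t1, 4 → $t1=100+4=104
sub $t4, $t4, 1 → $t4=5-1=4
cmp $t4, 0  (cmp 4,0)
bne again: taken
lw $t2, 0($t1) → $t2=M[104]=24
and $t6, $t6, $t2 → $t6=2&24=0
add $t1, $t1, 4 → $t1=104+4=108
sub $t4, $t4, 1 → $t4=4-1=3
cmp $t4, 0  (cmp 3,0)
bne again: taken
lw $t2, 0($t1) → $t2=M[108]=12
and $t6, $t6, $t2 → $t6=0&12=0
add $t1, $t1, 4 → $t1=108+4=112
sub $t4, $t4, 1 → $t4=3-1=2
cmp $t4, 0  (cmp 2,0)
After step 21: $t1 = 112.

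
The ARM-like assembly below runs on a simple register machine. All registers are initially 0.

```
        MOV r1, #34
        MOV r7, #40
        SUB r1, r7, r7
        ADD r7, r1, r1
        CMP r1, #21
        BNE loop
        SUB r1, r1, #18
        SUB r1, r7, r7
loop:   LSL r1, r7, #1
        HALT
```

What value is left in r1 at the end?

r1=34
r7=40
r1=40-40=0
r7=0+0=0
CMP r1, #21  (cmp 0,21)
BNE loop: taken
r1=0<<1=0
halt.

0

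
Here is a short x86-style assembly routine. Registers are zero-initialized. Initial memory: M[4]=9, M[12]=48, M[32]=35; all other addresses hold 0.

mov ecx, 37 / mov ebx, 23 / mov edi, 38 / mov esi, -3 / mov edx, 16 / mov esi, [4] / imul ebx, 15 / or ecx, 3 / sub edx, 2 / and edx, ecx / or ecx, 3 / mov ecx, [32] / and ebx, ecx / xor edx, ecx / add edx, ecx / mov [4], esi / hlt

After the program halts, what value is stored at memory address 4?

after mov ecx, 37: ecx=37
after mov ebx, 23: ebx=23
after mov edi, 38: edi=38
after mov esi, -3: esi=-3
after mov edx, 16: edx=16
after mov esi, [4]: esi=M[4]=9
after imul ebx, 15: ebx=23*15=345
after or ecx, 3: ecx=37|3=39
after sub edx, 2: edx=16-2=14
after and edx, ecx: edx=14&39=6
after or ecx, 3: ecx=39|3=39
after mov ecx, [32]: ecx=M[32]=35
after and ebx, ecx: ebx=345&35=1
after xor edx, ecx: edx=6^35=37
after add edx, ecx: edx=37+35=72
mov [4], esi → M[4]=9
halt.

9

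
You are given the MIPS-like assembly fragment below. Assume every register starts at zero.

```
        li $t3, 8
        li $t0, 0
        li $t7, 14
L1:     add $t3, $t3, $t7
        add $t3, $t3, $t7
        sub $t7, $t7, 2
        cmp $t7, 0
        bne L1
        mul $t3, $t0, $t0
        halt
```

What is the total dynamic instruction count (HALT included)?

after li $t3, 8: $t3=8
after li $t0, 0: $t0=0
after li $t7, 14: $t7=14
after add $t3, $t3, $t7: $t3=8+14=22
after add $t3, $t3, $t7: $t3=22+14=36
after sub $t7, $t7, 2: $t7=14-2=12
cmp $t7, 0  (cmp 12,0)
bne L1: taken
after add $t3, $t3, $t7: $t3=36+12=48
after add $t3, $t3, $t7: $t3=48+12=60
after sub $t7, $t7, 2: $t7=12-2=10
cmp $t7, 0  (cmp 10,0)
bne L1: taken
after add $t3, $t3, $t7: $t3=60+10=70
after add $t3, $t3, $t7: $t3=70+10=80
after sub $t7, $t7, 2: $t7=10-2=8
cmp $t7, 0  (cmp 8,0)
bne L1: taken
after add $t3, $t3, $t7: $t3=80+8=88
after add $t3, $t3, $t7: $t3=88+8=96
after sub $t7, $t7, 2: $t7=8-2=6
cmp $t7, 0  (cmp 6,0)
bne L1: taken
after add $t3, $t3, $t7: $t3=96+6=102
after add $t3, $t3, $t7: $t3=102+6=108
after sub $t7, $t7, 2: $t7=6-2=4
cmp $t7, 0  (cmp 4,0)
bne L1: taken
after add $t3, $t3, $t7: $t3=108+4=112
after add $t3, $t3, $t7: $t3=112+4=116
after sub $t7, $t7, 2: $t7=4-2=2
cmp $t7, 0  (cmp 2,0)
bne L1: taken
after add $t3, $t3, $t7: $t3=116+2=118
after add $t3, $t3, $t7: $t3=118+2=120
after sub $t7, $t7, 2: $t7=2-2=0
cmp $t7, 0  (cmp 0,0)
bne L1: not taken
after mul $t3, $t0, $t0: $t3=0*0=0
halt.
Total executed instructions: 40.

40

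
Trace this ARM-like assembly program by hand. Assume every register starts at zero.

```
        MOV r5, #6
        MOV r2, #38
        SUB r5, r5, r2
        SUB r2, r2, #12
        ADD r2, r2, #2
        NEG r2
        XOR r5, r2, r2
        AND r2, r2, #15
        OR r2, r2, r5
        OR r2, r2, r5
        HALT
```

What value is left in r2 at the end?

after MOV r5, #6: r5=6
after MOV r2, #38: r2=38
after SUB r5, r5, r2: r5=6-38=-32
after SUB r2, r2, #12: r2=38-12=26
after ADD r2, r2, #2: r2=26+2=28
after NEG r2: r2=-(28)=-28
after XOR r5, r2, r2: r5=(-28)^(-28)=0
after AND r2, r2, #15: r2=(-28)&15=4
after OR r2, r2, r5: r2=4|0=4
after OR r2, r2, r5: r2=4|0=4
halt.

4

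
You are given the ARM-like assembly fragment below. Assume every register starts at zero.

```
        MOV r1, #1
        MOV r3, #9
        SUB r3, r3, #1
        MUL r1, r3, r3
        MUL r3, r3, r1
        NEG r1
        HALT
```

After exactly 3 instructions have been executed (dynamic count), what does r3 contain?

8

MOV r1, #1 → r1=1
MOV r3, #9 → r3=9
SUB r3, r3, #1 → r3=9-1=8
After step 3: r3 = 8.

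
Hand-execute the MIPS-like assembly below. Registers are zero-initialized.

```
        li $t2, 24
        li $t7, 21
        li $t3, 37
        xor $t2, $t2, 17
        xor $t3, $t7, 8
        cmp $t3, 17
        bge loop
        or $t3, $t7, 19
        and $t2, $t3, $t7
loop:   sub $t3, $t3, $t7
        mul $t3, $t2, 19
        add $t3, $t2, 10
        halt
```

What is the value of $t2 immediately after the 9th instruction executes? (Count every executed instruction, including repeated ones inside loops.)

9

li $t2, 24 → $t2=24
li $t7, 21 → $t7=21
li $t3, 37 → $t3=37
xor $t2, $t2, 17 → $t2=24^17=9
xor $t3, $t7, 8 → $t3=21^8=29
cmp $t3, 17  (cmp 29,17)
bge loop: taken
sub $t3, $t3, $t7 → $t3=29-21=8
mul $t3, $t2, 19 → $t3=9*19=171
After step 9: $t2 = 9.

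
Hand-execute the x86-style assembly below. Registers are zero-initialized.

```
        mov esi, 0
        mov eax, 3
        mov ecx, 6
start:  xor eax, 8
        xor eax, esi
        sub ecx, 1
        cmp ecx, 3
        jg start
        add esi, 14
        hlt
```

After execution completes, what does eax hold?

mov esi, 0 → esi=0
mov eax, 3 → eax=3
mov ecx, 6 → ecx=6
xor eax, 8 → eax=3^8=11
xor eax, esi → eax=11^0=11
sub ecx, 1 → ecx=6-1=5
cmp ecx, 3  (cmp 5,3)
jg start: taken
xor eax, 8 → eax=11^8=3
xor eax, esi → eax=3^0=3
sub ecx, 1 → ecx=5-1=4
cmp ecx, 3  (cmp 4,3)
jg start: taken
xor eax, 8 → eax=3^8=11
xor eax, esi → eax=11^0=11
sub ecx, 1 → ecx=4-1=3
cmp ecx, 3  (cmp 3,3)
jg start: not taken
add esi, 14 → esi=0+14=14
halt.

11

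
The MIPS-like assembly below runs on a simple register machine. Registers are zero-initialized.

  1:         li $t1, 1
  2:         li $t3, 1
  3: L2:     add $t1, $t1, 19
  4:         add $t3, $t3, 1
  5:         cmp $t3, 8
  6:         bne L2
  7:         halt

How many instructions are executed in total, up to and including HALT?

31

li $t1, 1 → $t1=1
li $t3, 1 → $t3=1
add $t1, $t1, 19 → $t1=1+19=20
add $t3, $t3, 1 → $t3=1+1=2
cmp $t3, 8  (cmp 2,8)
bne L2: taken
add $t1, $t1, 19 → $t1=20+19=39
add $t3, $t3, 1 → $t3=2+1=3
cmp $t3, 8  (cmp 3,8)
bne L2: taken
add $t1, $t1, 19 → $t1=39+19=58
add $t3, $t3, 1 → $t3=3+1=4
cmp $t3, 8  (cmp 4,8)
bne L2: taken
add $t1, $t1, 19 → $t1=58+19=77
add $t3, $t3, 1 → $t3=4+1=5
cmp $t3, 8  (cmp 5,8)
bne L2: taken
add $t1, $t1, 19 → $t1=77+19=96
add $t3, $t3, 1 → $t3=5+1=6
cmp $t3, 8  (cmp 6,8)
bne L2: taken
add $t1, $t1, 19 → $t1=96+19=115
add $t3, $t3, 1 → $t3=6+1=7
cmp $t3, 8  (cmp 7,8)
bne L2: taken
add $t1, $t1, 19 → $t1=115+19=134
add $t3, $t3, 1 → $t3=7+1=8
cmp $t3, 8  (cmp 8,8)
bne L2: not taken
halt.
Total executed instructions: 31.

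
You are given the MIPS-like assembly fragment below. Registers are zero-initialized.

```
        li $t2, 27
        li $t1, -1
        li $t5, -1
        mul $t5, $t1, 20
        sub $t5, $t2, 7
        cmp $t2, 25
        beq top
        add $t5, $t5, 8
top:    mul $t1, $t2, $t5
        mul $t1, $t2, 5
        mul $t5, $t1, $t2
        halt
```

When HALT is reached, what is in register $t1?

135

li $t2, 27 → $t2=27
li $t1, -1 → $t1=-1
li $t5, -1 → $t5=-1
mul $t5, $t1, 20 → $t5=(-1)*20=-20
sub $t5, $t2, 7 → $t5=27-7=20
cmp $t2, 25  (cmp 27,25)
beq top: not taken
add $t5, $t5, 8 → $t5=20+8=28
mul $t1, $t2, $t5 → $t1=27*28=756
mul $t1, $t2, 5 → $t1=27*5=135
mul $t5, $t1, $t2 → $t5=135*27=3645
halt.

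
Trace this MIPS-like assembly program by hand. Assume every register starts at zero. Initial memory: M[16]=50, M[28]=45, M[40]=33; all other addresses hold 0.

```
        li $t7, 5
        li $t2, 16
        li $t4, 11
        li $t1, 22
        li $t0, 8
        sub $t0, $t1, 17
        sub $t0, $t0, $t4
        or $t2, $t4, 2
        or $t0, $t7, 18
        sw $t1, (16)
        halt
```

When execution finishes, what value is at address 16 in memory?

li $t7, 5 → $t7=5
li $t2, 16 → $t2=16
li $t4, 11 → $t4=11
li $t1, 22 → $t1=22
li $t0, 8 → $t0=8
sub $t0, $t1, 17 → $t0=22-17=5
sub $t0, $t0, $t4 → $t0=5-11=-6
or $t2, $t4, 2 → $t2=11|2=11
or $t0, $t7, 18 → $t0=5|18=23
sw $t1, (16) → M[16]=22
halt.

22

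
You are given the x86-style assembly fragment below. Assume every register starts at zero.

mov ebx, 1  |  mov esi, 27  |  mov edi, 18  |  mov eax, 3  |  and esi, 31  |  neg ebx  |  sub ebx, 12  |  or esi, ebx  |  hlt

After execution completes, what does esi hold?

-5

ebx=1
esi=27
edi=18
eax=3
esi=27&31=27
ebx=-(1)=-1
ebx=(-1)-12=-13
esi=27|(-13)=-5
halt.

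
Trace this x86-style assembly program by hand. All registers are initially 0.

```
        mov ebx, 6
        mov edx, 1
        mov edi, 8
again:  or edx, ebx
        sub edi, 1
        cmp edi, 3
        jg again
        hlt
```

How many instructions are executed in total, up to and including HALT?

24

mov ebx, 6 → ebx=6
mov edx, 1 → edx=1
mov edi, 8 → edi=8
or edx, ebx → edx=1|6=7
sub edi, 1 → edi=8-1=7
cmp edi, 3  (cmp 7,3)
jg again: taken
or edx, ebx → edx=7|6=7
sub edi, 1 → edi=7-1=6
cmp edi, 3  (cmp 6,3)
jg again: taken
or edx, ebx → edx=7|6=7
sub edi, 1 → edi=6-1=5
cmp edi, 3  (cmp 5,3)
jg again: taken
or edx, ebx → edx=7|6=7
sub edi, 1 → edi=5-1=4
cmp edi, 3  (cmp 4,3)
jg again: taken
or edx, ebx → edx=7|6=7
sub edi, 1 → edi=4-1=3
cmp edi, 3  (cmp 3,3)
jg again: not taken
halt.
Total executed instructions: 24.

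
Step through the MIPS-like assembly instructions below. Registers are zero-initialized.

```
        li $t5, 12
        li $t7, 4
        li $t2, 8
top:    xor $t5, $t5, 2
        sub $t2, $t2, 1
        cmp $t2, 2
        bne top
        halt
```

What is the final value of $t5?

$t5=12
$t7=4
$t2=8
$t5=12^2=14
$t2=8-1=7
cmp $t2, 2  (cmp 7,2)
bne top: taken
$t5=14^2=12
$t2=7-1=6
cmp $t2, 2  (cmp 6,2)
bne top: taken
$t5=12^2=14
$t2=6-1=5
cmp $t2, 2  (cmp 5,2)
bne top: taken
$t5=14^2=12
$t2=5-1=4
cmp $t2, 2  (cmp 4,2)
bne top: taken
$t5=12^2=14
$t2=4-1=3
cmp $t2, 2  (cmp 3,2)
bne top: taken
$t5=14^2=12
$t2=3-1=2
cmp $t2, 2  (cmp 2,2)
bne top: not taken
halt.

12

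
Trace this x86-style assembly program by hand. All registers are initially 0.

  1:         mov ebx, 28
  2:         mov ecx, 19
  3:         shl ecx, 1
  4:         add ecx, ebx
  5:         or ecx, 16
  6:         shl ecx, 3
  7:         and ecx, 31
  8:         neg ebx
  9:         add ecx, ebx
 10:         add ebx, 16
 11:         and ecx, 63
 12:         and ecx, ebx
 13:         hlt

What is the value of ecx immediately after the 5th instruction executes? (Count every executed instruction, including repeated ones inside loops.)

82

ebx=28
ecx=19
ecx=19<<1=38
ecx=38+28=66
ecx=66|16=82
After step 5: ecx = 82.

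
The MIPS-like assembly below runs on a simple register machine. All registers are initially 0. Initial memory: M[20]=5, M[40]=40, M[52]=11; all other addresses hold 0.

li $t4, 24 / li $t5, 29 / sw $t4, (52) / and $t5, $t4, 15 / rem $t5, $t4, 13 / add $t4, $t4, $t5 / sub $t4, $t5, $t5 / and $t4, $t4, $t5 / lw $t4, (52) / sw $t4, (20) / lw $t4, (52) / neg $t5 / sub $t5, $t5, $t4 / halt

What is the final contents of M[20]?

24

after li $t4, 24: $t4=24
after li $t5, 29: $t5=29
sw $t4, (52) → M[52]=24
after and $t5, $t4, 15: $t5=24&15=8
after rem $t5, $t4, 13: $t5=24%13=11
after add $t4, $t4, $t5: $t4=24+11=35
after sub $t4, $t5, $t5: $t4=11-11=0
after and $t4, $t4, $t5: $t4=0&11=0
after lw $t4, (52): $t4=M[52]=24
sw $t4, (20) → M[20]=24
after lw $t4, (52): $t4=M[52]=24
after neg $t5: $t5=-(11)=-11
after sub $t5, $t5, $t4: $t5=(-11)-24=-35
halt.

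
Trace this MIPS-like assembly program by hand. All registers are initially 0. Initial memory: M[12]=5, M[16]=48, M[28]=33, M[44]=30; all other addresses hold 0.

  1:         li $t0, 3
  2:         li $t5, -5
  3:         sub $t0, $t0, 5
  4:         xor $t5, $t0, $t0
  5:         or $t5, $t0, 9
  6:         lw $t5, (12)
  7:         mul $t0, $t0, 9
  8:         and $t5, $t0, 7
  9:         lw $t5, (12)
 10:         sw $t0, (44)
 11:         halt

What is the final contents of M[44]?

-18

$t0=3
$t5=-5
$t0=3-5=-2
$t5=(-2)^(-2)=0
$t5=(-2)|9=-1
$t5=M[12]=5
$t0=(-2)*9=-18
$t5=(-18)&7=6
$t5=M[12]=5
sw $t0, (44) → M[44]=-18
halt.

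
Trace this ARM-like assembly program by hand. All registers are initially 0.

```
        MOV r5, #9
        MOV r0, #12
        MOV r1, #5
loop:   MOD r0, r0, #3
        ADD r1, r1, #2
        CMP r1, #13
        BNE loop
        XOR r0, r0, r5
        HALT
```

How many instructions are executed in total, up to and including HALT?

21

after MOV r5, #9: r5=9
after MOV r0, #12: r0=12
after MOV r1, #5: r1=5
after MOD r0, r0, #3: r0=12%3=0
after ADD r1, r1, #2: r1=5+2=7
CMP r1, #13  (cmp 7,13)
BNE loop: taken
after MOD r0, r0, #3: r0=0%3=0
after ADD r1, r1, #2: r1=7+2=9
CMP r1, #13  (cmp 9,13)
BNE loop: taken
after MOD r0, r0, #3: r0=0%3=0
after ADD r1, r1, #2: r1=9+2=11
CMP r1, #13  (cmp 11,13)
BNE loop: taken
after MOD r0, r0, #3: r0=0%3=0
after ADD r1, r1, #2: r1=11+2=13
CMP r1, #13  (cmp 13,13)
BNE loop: not taken
after XOR r0, r0, r5: r0=0^9=9
halt.
Total executed instructions: 21.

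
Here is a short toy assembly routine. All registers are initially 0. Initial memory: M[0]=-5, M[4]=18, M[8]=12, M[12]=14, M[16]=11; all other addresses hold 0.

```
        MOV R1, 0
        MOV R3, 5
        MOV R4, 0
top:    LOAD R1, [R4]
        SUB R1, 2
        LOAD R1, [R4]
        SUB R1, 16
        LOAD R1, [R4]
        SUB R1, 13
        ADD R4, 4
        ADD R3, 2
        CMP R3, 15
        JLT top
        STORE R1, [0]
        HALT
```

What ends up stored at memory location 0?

-2

R1=0
R3=5
R4=0
R1=M[0]=-5
R1=(-5)-2=-7
R1=M[0]=-5
R1=(-5)-16=-21
R1=M[0]=-5
R1=(-5)-13=-18
R4=0+4=4
R3=5+2=7
CMP R3, 15  (cmp 7,15)
JLT top: taken
R1=M[4]=18
R1=18-2=16
R1=M[4]=18
R1=18-16=2
R1=M[4]=18
R1=18-13=5
R4=4+4=8
R3=7+2=9
CMP R3, 15  (cmp 9,15)
JLT top: taken
R1=M[8]=12
R1=12-2=10
R1=M[8]=12
R1=12-16=-4
R1=M[8]=12
R1=12-13=-1
R4=8+4=12
R3=9+2=11
CMP R3, 15  (cmp 11,15)
JLT top: taken
R1=M[12]=14
R1=14-2=12
R1=M[12]=14
R1=14-16=-2
R1=M[12]=14
R1=14-13=1
R4=12+4=16
R3=11+2=13
CMP R3, 15  (cmp 13,15)
JLT top: taken
R1=M[16]=11
R1=11-2=9
R1=M[16]=11
R1=11-16=-5
R1=M[16]=11
R1=11-13=-2
R4=16+4=20
R3=13+2=15
CMP R3, 15  (cmp 15,15)
JLT top: not taken
STORE R1, [0] → M[0]=-2
halt.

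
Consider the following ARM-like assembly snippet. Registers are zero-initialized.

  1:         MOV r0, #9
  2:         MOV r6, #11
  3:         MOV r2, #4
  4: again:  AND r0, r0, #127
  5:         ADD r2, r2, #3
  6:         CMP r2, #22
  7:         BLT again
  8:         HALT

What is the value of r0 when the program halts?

9

MOV r0, #9 → r0=9
MOV r6, #11 → r6=11
MOV r2, #4 → r2=4
AND r0, r0, #127 → r0=9&127=9
ADD r2, r2, #3 → r2=4+3=7
CMP r2, #22  (cmp 7,22)
BLT again: taken
AND r0, r0, #127 → r0=9&127=9
ADD r2, r2, #3 → r2=7+3=10
CMP r2, #22  (cmp 10,22)
BLT again: taken
AND r0, r0, #127 → r0=9&127=9
ADD r2, r2, #3 → r2=10+3=13
CMP r2, #22  (cmp 13,22)
BLT again: taken
AND r0, r0, #127 → r0=9&127=9
ADD r2, r2, #3 → r2=13+3=16
CMP r2, #22  (cmp 16,22)
BLT again: taken
AND r0, r0, #127 → r0=9&127=9
ADD r2, r2, #3 → r2=16+3=19
CMP r2, #22  (cmp 19,22)
BLT again: taken
AND r0, r0, #127 → r0=9&127=9
ADD r2, r2, #3 → r2=19+3=22
CMP r2, #22  (cmp 22,22)
BLT again: not taken
halt.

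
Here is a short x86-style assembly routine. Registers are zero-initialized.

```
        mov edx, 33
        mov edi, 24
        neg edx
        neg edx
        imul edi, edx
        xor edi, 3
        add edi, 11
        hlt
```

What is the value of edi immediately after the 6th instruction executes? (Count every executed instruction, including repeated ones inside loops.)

after mov edx, 33: edx=33
after mov edi, 24: edi=24
after neg edx: edx=-(33)=-33
after neg edx: edx=-(-33)=33
after imul edi, edx: edi=24*33=792
after xor edi, 3: edi=792^3=795
After step 6: edi = 795.

795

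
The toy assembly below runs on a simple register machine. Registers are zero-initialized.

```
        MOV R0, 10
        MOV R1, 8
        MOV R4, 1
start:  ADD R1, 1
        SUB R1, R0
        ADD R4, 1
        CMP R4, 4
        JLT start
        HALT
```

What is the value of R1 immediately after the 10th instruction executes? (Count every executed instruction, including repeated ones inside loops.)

-10

R0=10
R1=8
R4=1
R1=8+1=9
R1=9-10=-1
R4=1+1=2
CMP R4, 4  (cmp 2,4)
JLT start: taken
R1=(-1)+1=0
R1=0-10=-10
After step 10: R1 = -10.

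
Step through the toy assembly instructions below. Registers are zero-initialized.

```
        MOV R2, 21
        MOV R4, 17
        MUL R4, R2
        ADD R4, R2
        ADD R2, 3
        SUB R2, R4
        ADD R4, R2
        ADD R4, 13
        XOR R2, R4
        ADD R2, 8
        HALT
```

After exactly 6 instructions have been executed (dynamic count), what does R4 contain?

after MOV R2, 21: R2=21
after MOV R4, 17: R4=17
after MUL R4, R2: R4=17*21=357
after ADD R4, R2: R4=357+21=378
after ADD R2, 3: R2=21+3=24
after SUB R2, R4: R2=24-378=-354
After step 6: R4 = 378.

378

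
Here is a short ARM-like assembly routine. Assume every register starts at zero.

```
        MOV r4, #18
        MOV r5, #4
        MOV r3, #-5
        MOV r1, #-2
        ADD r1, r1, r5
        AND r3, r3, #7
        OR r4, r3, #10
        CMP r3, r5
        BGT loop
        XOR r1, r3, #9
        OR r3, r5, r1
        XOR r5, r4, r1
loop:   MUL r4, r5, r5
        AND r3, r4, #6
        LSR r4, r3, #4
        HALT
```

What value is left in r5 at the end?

MOV r4, #18 → r4=18
MOV r5, #4 → r5=4
MOV r3, #-5 → r3=-5
MOV r1, #-2 → r1=-2
ADD r1, r1, r5 → r1=(-2)+4=2
AND r3, r3, #7 → r3=(-5)&7=3
OR r4, r3, #10 → r4=3|10=11
CMP r3, r5  (cmp 3,4)
BGT loop: not taken
XOR r1, r3, #9 → r1=3^9=10
OR r3, r5, r1 → r3=4|10=14
XOR r5, r4, r1 → r5=11^10=1
MUL r4, r5, r5 → r4=1*1=1
AND r3, r4, #6 → r3=1&6=0
LSR r4, r3, #4 → r4=0>>4=0
halt.

1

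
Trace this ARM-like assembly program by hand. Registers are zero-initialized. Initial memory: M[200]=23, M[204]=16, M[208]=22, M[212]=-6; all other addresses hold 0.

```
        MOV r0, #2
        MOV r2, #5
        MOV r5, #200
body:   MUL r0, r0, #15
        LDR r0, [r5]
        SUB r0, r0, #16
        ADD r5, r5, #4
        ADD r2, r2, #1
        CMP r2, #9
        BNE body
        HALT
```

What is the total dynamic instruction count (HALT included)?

r0=2
r2=5
r5=200
r0=2*15=30
r0=M[200]=23
r0=23-16=7
r5=200+4=204
r2=5+1=6
CMP r2, #9  (cmp 6,9)
BNE body: taken
r0=7*15=105
r0=M[204]=16
r0=16-16=0
r5=204+4=208
r2=6+1=7
CMP r2, #9  (cmp 7,9)
BNE body: taken
r0=0*15=0
r0=M[208]=22
r0=22-16=6
r5=208+4=212
r2=7+1=8
CMP r2, #9  (cmp 8,9)
BNE body: taken
r0=6*15=90
r0=M[212]=-6
r0=(-6)-16=-22
r5=212+4=216
r2=8+1=9
CMP r2, #9  (cmp 9,9)
BNE body: not taken
halt.
Total executed instructions: 32.

32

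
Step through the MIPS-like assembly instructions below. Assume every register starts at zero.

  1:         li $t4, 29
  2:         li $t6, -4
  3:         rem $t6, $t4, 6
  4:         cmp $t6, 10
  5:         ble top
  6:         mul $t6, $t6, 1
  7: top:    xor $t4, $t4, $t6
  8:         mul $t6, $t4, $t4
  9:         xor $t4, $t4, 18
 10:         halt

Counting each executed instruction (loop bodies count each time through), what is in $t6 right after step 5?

after li $t4, 29: $t4=29
after li $t6, -4: $t6=-4
after rem $t6, $t4, 6: $t6=29%6=5
cmp $t6, 10  (cmp 5,10)
ble top: taken
After step 5: $t6 = 5.

5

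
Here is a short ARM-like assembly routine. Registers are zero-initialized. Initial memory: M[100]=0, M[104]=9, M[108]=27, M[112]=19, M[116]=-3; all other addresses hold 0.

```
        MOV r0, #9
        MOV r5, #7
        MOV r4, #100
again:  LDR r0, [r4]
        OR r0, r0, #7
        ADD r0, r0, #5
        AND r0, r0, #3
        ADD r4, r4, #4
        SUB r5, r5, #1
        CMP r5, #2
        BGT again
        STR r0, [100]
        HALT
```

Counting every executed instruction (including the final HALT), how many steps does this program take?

MOV r0, #9 → r0=9
MOV r5, #7 → r5=7
MOV r4, #100 → r4=100
LDR r0, [r4] → r0=M[100]=0
OR r0, r0, #7 → r0=0|7=7
ADD r0, r0, #5 → r0=7+5=12
AND r0, r0, #3 → r0=12&3=0
ADD r4, r4, #4 → r4=100+4=104
SUB r5, r5, #1 → r5=7-1=6
CMP r5, #2  (cmp 6,2)
BGT again: taken
LDR r0, [r4] → r0=M[104]=9
OR r0, r0, #7 → r0=9|7=15
ADD r0, r0, #5 → r0=15+5=20
AND r0, r0, #3 → r0=20&3=0
ADD r4, r4, #4 → r4=104+4=108
SUB r5, r5, #1 → r5=6-1=5
CMP r5, #2  (cmp 5,2)
BGT again: taken
LDR r0, [r4] → r0=M[108]=27
OR r0, r0, #7 → r0=27|7=31
ADD r0, r0, #5 → r0=31+5=36
AND r0, r0, #3 → r0=36&3=0
ADD r4, r4, #4 → r4=108+4=112
SUB r5, r5, #1 → r5=5-1=4
CMP r5, #2  (cmp 4,2)
BGT again: taken
LDR r0, [r4] → r0=M[112]=19
OR r0, r0, #7 → r0=19|7=23
ADD r0, r0, #5 → r0=23+5=28
AND r0, r0, #3 → r0=28&3=0
ADD r4, r4, #4 → r4=112+4=116
SUB r5, r5, #1 → r5=4-1=3
CMP r5, #2  (cmp 3,2)
BGT again: taken
LDR r0, [r4] → r0=M[116]=-3
OR r0, r0, #7 → r0=(-3)|7=-1
ADD r0, r0, #5 → r0=(-1)+5=4
AND r0, r0, #3 → r0=4&3=0
ADD r4, r4, #4 → r4=116+4=120
SUB r5, r5, #1 → r5=3-1=2
CMP r5, #2  (cmp 2,2)
BGT again: not taken
STR r0, [100] → M[100]=0
halt.
Total executed instructions: 45.

45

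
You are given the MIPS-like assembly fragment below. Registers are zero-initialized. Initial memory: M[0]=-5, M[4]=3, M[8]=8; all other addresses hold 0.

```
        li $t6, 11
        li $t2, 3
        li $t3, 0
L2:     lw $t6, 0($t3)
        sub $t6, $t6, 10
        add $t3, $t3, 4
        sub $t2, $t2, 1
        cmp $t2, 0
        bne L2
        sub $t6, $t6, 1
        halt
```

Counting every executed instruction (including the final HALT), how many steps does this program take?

li $t6, 11 → $t6=11
li $t2, 3 → $t2=3
li $t3, 0 → $t3=0
lw $t6, 0($t3) → $t6=M[0]=-5
sub $t6, $t6, 10 → $t6=(-5)-10=-15
add $t3, $t3, 4 → $t3=0+4=4
sub $t2, $t2, 1 → $t2=3-1=2
cmp $t2, 0  (cmp 2,0)
bne L2: taken
lw $t6, 0($t3) → $t6=M[4]=3
sub $t6, $t6, 10 → $t6=3-10=-7
add $t3, $t3, 4 → $t3=4+4=8
sub $t2, $t2, 1 → $t2=2-1=1
cmp $t2, 0  (cmp 1,0)
bne L2: taken
lw $t6, 0($t3) → $t6=M[8]=8
sub $t6, $t6, 10 → $t6=8-10=-2
add $t3, $t3, 4 → $t3=8+4=12
sub $t2, $t2, 1 → $t2=1-1=0
cmp $t2, 0  (cmp 0,0)
bne L2: not taken
sub $t6, $t6, 1 → $t6=(-2)-1=-3
halt.
Total executed instructions: 23.

23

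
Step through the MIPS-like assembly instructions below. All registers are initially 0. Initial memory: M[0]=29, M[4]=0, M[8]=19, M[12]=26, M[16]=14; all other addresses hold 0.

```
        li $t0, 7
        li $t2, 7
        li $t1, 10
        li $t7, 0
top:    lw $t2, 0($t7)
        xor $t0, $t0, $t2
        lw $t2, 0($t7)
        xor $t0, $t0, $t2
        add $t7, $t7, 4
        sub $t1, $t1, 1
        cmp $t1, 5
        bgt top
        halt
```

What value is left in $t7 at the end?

$t0=7
$t2=7
$t1=10
$t7=0
$t2=M[0]=29
$t0=7^29=26
$t2=M[0]=29
$t0=26^29=7
$t7=0+4=4
$t1=10-1=9
cmp $t1, 5  (cmp 9,5)
bgt top: taken
$t2=M[4]=0
$t0=7^0=7
$t2=M[4]=0
$t0=7^0=7
$t7=4+4=8
$t1=9-1=8
cmp $t1, 5  (cmp 8,5)
bgt top: taken
$t2=M[8]=19
$t0=7^19=20
$t2=M[8]=19
$t0=20^19=7
$t7=8+4=12
$t1=8-1=7
cmp $t1, 5  (cmp 7,5)
bgt top: taken
$t2=M[12]=26
$t0=7^26=29
$t2=M[12]=26
$t0=29^26=7
$t7=12+4=16
$t1=7-1=6
cmp $t1, 5  (cmp 6,5)
bgt top: taken
$t2=M[16]=14
$t0=7^14=9
$t2=M[16]=14
$t0=9^14=7
$t7=16+4=20
$t1=6-1=5
cmp $t1, 5  (cmp 5,5)
bgt top: not taken
halt.

20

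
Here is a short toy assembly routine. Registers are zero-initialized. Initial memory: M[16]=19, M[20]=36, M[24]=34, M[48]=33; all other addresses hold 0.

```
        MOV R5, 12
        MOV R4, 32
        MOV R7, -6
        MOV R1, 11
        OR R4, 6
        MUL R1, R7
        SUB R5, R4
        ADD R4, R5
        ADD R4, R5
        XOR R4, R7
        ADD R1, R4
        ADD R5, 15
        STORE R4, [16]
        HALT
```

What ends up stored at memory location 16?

after MOV R5, 12: R5=12
after MOV R4, 32: R4=32
after MOV R7, -6: R7=-6
after MOV R1, 11: R1=11
after OR R4, 6: R4=32|6=38
after MUL R1, R7: R1=11*(-6)=-66
after SUB R5, R4: R5=12-38=-26
after ADD R4, R5: R4=38+(-26)=12
after ADD R4, R5: R4=12+(-26)=-14
after XOR R4, R7: R4=(-14)^(-6)=8
after ADD R1, R4: R1=(-66)+8=-58
after ADD R5, 15: R5=(-26)+15=-11
STORE R4, [16] → M[16]=8
halt.

8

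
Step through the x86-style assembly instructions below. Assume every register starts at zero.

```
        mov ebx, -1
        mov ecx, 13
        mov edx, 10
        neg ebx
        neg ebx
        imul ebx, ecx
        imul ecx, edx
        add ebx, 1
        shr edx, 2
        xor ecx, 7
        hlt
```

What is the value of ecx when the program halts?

ebx=-1
ecx=13
edx=10
ebx=-(-1)=1
ebx=-(1)=-1
ebx=(-1)*13=-13
ecx=13*10=130
ebx=(-13)+1=-12
edx=10>>2=2
ecx=130^7=133
halt.

133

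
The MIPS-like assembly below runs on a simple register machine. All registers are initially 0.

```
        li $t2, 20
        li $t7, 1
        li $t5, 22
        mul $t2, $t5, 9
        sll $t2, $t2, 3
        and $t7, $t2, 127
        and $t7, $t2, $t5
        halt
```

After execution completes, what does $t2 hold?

1584

$t2=20
$t7=1
$t5=22
$t2=22*9=198
$t2=198<<3=1584
$t7=1584&127=48
$t7=1584&22=16
halt.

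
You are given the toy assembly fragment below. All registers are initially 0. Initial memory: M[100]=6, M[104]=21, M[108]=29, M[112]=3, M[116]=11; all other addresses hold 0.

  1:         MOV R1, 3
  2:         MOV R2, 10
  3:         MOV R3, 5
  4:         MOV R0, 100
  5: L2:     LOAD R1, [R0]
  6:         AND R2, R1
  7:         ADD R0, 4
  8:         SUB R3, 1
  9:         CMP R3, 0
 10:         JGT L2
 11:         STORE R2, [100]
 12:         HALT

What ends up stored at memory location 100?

0

MOV R1, 3 → R1=3
MOV R2, 10 → R2=10
MOV R3, 5 → R3=5
MOV R0, 100 → R0=100
LOAD R1, [R0] → R1=M[100]=6
AND R2, R1 → R2=10&6=2
ADD R0, 4 → R0=100+4=104
SUB R3, 1 → R3=5-1=4
CMP R3, 0  (cmp 4,0)
JGT L2: taken
LOAD R1, [R0] → R1=M[104]=21
AND R2, R1 → R2=2&21=0
ADD R0, 4 → R0=104+4=108
SUB R3, 1 → R3=4-1=3
CMP R3, 0  (cmp 3,0)
JGT L2: taken
LOAD R1, [R0] → R1=M[108]=29
AND R2, R1 → R2=0&29=0
ADD R0, 4 → R0=108+4=112
SUB R3, 1 → R3=3-1=2
CMP R3, 0  (cmp 2,0)
JGT L2: taken
LOAD R1, [R0] → R1=M[112]=3
AND R2, R1 → R2=0&3=0
ADD R0, 4 → R0=112+4=116
SUB R3, 1 → R3=2-1=1
CMP R3, 0  (cmp 1,0)
JGT L2: taken
LOAD R1, [R0] → R1=M[116]=11
AND R2, R1 → R2=0&11=0
ADD R0, 4 → R0=116+4=120
SUB R3, 1 → R3=1-1=0
CMP R3, 0  (cmp 0,0)
JGT L2: not taken
STORE R2, [100] → M[100]=0
halt.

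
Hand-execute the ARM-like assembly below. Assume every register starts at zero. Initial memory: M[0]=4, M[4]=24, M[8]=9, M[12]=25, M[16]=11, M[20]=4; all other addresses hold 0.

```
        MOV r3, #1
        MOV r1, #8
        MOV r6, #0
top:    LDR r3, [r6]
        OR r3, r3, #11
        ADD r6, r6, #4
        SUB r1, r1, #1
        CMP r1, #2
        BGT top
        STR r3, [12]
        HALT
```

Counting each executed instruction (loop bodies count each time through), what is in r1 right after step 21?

MOV r3, #1 → r3=1
MOV r1, #8 → r1=8
MOV r6, #0 → r6=0
LDR r3, [r6] → r3=M[0]=4
OR r3, r3, #11 → r3=4|11=15
ADD r6, r6, #4 → r6=0+4=4
SUB r1, r1, #1 → r1=8-1=7
CMP r1, #2  (cmp 7,2)
BGT top: taken
LDR r3, [r6] → r3=M[4]=24
OR r3, r3, #11 → r3=24|11=27
ADD r6, r6, #4 → r6=4+4=8
SUB r1, r1, #1 → r1=7-1=6
CMP r1, #2  (cmp 6,2)
BGT top: taken
LDR r3, [r6] → r3=M[8]=9
OR r3, r3, #11 → r3=9|11=11
ADD r6, r6, #4 → r6=8+4=12
SUB r1, r1, #1 → r1=6-1=5
CMP r1, #2  (cmp 5,2)
BGT top: taken
After step 21: r1 = 5.

5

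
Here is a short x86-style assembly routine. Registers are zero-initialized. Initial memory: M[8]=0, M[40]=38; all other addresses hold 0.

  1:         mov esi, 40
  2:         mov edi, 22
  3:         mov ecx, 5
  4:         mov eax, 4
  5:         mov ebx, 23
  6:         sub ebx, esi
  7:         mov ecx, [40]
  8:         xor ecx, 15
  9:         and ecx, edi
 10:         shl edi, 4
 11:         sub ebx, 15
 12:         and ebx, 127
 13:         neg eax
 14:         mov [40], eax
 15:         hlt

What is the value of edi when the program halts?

352

after mov esi, 40: esi=40
after mov edi, 22: edi=22
after mov ecx, 5: ecx=5
after mov eax, 4: eax=4
after mov ebx, 23: ebx=23
after sub ebx, esi: ebx=23-40=-17
after mov ecx, [40]: ecx=M[40]=38
after xor ecx, 15: ecx=38^15=41
after and ecx, edi: ecx=41&22=0
after shl edi, 4: edi=22<<4=352
after sub ebx, 15: ebx=(-17)-15=-32
after and ebx, 127: ebx=(-32)&127=96
after neg eax: eax=-(4)=-4
mov [40], eax → M[40]=-4
halt.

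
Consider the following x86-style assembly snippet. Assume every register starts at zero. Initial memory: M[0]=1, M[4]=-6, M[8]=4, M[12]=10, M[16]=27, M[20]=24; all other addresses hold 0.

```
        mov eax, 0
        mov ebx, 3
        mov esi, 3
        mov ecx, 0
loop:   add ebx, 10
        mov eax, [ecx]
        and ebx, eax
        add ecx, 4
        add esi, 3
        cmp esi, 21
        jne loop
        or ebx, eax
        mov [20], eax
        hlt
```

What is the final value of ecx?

24

after mov eax, 0: eax=0
after mov ebx, 3: ebx=3
after mov esi, 3: esi=3
after mov ecx, 0: ecx=0
after add ebx, 10: ebx=3+10=13
after mov eax, [ecx]: eax=M[0]=1
after and ebx, eax: ebx=13&1=1
after add ecx, 4: ecx=0+4=4
after add esi, 3: esi=3+3=6
cmp esi, 21  (cmp 6,21)
jne loop: taken
after add ebx, 10: ebx=1+10=11
after mov eax, [ecx]: eax=M[4]=-6
after and ebx, eax: ebx=11&(-6)=10
after add ecx, 4: ecx=4+4=8
after add esi, 3: esi=6+3=9
cmp esi, 21  (cmp 9,21)
jne loop: taken
after add ebx, 10: ebx=10+10=20
after mov eax, [ecx]: eax=M[8]=4
after and ebx, eax: ebx=20&4=4
after add ecx, 4: ecx=8+4=12
after add esi, 3: esi=9+3=12
cmp esi, 21  (cmp 12,21)
jne loop: taken
after add ebx, 10: ebx=4+10=14
after mov eax, [ecx]: eax=M[12]=10
after and ebx, eax: ebx=14&10=10
after add ecx, 4: ecx=12+4=16
after add esi, 3: esi=12+3=15
cmp esi, 21  (cmp 15,21)
jne loop: taken
after add ebx, 10: ebx=10+10=20
after mov eax, [ecx]: eax=M[16]=27
after and ebx, eax: ebx=20&27=16
after add ecx, 4: ecx=16+4=20
after add esi, 3: esi=15+3=18
cmp esi, 21  (cmp 18,21)
jne loop: taken
after add ebx, 10: ebx=16+10=26
after mov eax, [ecx]: eax=M[20]=24
after and ebx, eax: ebx=26&24=24
after add ecx, 4: ecx=20+4=24
after add esi, 3: esi=18+3=21
cmp esi, 21  (cmp 21,21)
jne loop: not taken
after or ebx, eax: ebx=24|24=24
mov [20], eax → M[20]=24
halt.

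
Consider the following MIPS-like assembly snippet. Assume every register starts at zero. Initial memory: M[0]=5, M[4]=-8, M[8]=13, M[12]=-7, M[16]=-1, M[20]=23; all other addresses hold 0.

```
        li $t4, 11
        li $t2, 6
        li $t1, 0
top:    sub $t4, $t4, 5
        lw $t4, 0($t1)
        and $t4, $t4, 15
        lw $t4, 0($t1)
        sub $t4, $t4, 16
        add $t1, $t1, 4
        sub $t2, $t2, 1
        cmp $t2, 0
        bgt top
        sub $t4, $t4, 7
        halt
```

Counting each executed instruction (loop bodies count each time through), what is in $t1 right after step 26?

8

$t4=11
$t2=6
$t1=0
$t4=11-5=6
$t4=M[0]=5
$t4=5&15=5
$t4=M[0]=5
$t4=5-16=-11
$t1=0+4=4
$t2=6-1=5
cmp $t2, 0  (cmp 5,0)
bgt top: taken
$t4=(-11)-5=-16
$t4=M[4]=-8
$t4=(-8)&15=8
$t4=M[4]=-8
$t4=(-8)-16=-24
$t1=4+4=8
$t2=5-1=4
cmp $t2, 0  (cmp 4,0)
bgt top: taken
$t4=(-24)-5=-29
$t4=M[8]=13
$t4=13&15=13
$t4=M[8]=13
$t4=13-16=-3
After step 26: $t1 = 8.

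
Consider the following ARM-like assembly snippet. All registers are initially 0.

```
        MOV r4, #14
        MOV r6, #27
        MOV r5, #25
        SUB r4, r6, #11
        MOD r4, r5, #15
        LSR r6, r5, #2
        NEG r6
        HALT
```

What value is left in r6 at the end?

after MOV r4, #14: r4=14
after MOV r6, #27: r6=27
after MOV r5, #25: r5=25
after SUB r4, r6, #11: r4=27-11=16
after MOD r4, r5, #15: r4=25%15=10
after LSR r6, r5, #2: r6=25>>2=6
after NEG r6: r6=-(6)=-6
halt.

-6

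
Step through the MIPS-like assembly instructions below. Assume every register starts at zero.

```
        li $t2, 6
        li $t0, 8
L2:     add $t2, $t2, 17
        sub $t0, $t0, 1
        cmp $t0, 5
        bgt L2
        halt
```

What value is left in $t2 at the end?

li $t2, 6 → $t2=6
li $t0, 8 → $t0=8
add $t2, $t2, 17 → $t2=6+17=23
sub $t0, $t0, 1 → $t0=8-1=7
cmp $t0, 5  (cmp 7,5)
bgt L2: taken
add $t2, $t2, 17 → $t2=23+17=40
sub $t0, $t0, 1 → $t0=7-1=6
cmp $t0, 5  (cmp 6,5)
bgt L2: taken
add $t2, $t2, 17 → $t2=40+17=57
sub $t0, $t0, 1 → $t0=6-1=5
cmp $t0, 5  (cmp 5,5)
bgt L2: not taken
halt.

57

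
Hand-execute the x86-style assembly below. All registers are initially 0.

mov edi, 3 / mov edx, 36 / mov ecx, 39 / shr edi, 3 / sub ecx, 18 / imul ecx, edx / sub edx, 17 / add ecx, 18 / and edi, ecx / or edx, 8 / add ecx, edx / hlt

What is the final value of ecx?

801

mov edi, 3 → edi=3
mov edx, 36 → edx=36
mov ecx, 39 → ecx=39
shr edi, 3 → edi=3>>3=0
sub ecx, 18 → ecx=39-18=21
imul ecx, edx → ecx=21*36=756
sub edx, 17 → edx=36-17=19
add ecx, 18 → ecx=756+18=774
and edi, ecx → edi=0&774=0
or edx, 8 → edx=19|8=27
add ecx, edx → ecx=774+27=801
halt.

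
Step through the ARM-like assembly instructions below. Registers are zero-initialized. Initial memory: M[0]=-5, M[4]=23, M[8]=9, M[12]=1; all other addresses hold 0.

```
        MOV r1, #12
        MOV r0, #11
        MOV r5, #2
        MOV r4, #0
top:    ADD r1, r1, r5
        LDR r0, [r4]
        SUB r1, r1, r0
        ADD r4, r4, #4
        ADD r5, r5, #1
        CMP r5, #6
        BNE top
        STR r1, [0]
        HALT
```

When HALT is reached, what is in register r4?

16

MOV r1, #12 → r1=12
MOV r0, #11 → r0=11
MOV r5, #2 → r5=2
MOV r4, #0 → r4=0
ADD r1, r1, r5 → r1=12+2=14
LDR r0, [r4] → r0=M[0]=-5
SUB r1, r1, r0 → r1=14-(-5)=19
ADD r4, r4, #4 → r4=0+4=4
ADD r5, r5, #1 → r5=2+1=3
CMP r5, #6  (cmp 3,6)
BNE top: taken
ADD r1, r1, r5 → r1=19+3=22
LDR r0, [r4] → r0=M[4]=23
SUB r1, r1, r0 → r1=22-23=-1
ADD r4, r4, #4 → r4=4+4=8
ADD r5, r5, #1 → r5=3+1=4
CMP r5, #6  (cmp 4,6)
BNE top: taken
ADD r1, r1, r5 → r1=(-1)+4=3
LDR r0, [r4] → r0=M[8]=9
SUB r1, r1, r0 → r1=3-9=-6
ADD r4, r4, #4 → r4=8+4=12
ADD r5, r5, #1 → r5=4+1=5
CMP r5, #6  (cmp 5,6)
BNE top: taken
ADD r1, r1, r5 → r1=(-6)+5=-1
LDR r0, [r4] → r0=M[12]=1
SUB r1, r1, r0 → r1=(-1)-1=-2
ADD r4, r4, #4 → r4=12+4=16
ADD r5, r5, #1 → r5=5+1=6
CMP r5, #6  (cmp 6,6)
BNE top: not taken
STR r1, [0] → M[0]=-2
halt.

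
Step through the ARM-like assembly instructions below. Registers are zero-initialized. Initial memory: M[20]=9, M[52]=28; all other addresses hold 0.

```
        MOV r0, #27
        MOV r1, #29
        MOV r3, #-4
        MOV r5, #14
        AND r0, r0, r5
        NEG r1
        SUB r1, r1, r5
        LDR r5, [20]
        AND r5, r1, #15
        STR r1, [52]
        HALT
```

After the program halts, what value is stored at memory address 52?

MOV r0, #27 → r0=27
MOV r1, #29 → r1=29
MOV r3, #-4 → r3=-4
MOV r5, #14 → r5=14
AND r0, r0, r5 → r0=27&14=10
NEG r1 → r1=-(29)=-29
SUB r1, r1, r5 → r1=(-29)-14=-43
LDR r5, [20] → r5=M[20]=9
AND r5, r1, #15 → r5=(-43)&15=5
STR r1, [52] → M[52]=-43
halt.

-43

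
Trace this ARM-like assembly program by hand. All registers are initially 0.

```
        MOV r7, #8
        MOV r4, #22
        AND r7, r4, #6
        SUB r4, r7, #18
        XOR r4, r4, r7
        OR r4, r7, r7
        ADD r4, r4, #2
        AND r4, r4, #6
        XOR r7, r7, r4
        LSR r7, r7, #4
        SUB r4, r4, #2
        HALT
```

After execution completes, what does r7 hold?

MOV r7, #8 → r7=8
MOV r4, #22 → r4=22
AND r7, r4, #6 → r7=22&6=6
SUB r4, r7, #18 → r4=6-18=-12
XOR r4, r4, r7 → r4=(-12)^6=-14
OR r4, r7, r7 → r4=6|6=6
ADD r4, r4, #2 → r4=6+2=8
AND r4, r4, #6 → r4=8&6=0
XOR r7, r7, r4 → r7=6^0=6
LSR r7, r7, #4 → r7=6>>4=0
SUB r4, r4, #2 → r4=0-2=-2
halt.

0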